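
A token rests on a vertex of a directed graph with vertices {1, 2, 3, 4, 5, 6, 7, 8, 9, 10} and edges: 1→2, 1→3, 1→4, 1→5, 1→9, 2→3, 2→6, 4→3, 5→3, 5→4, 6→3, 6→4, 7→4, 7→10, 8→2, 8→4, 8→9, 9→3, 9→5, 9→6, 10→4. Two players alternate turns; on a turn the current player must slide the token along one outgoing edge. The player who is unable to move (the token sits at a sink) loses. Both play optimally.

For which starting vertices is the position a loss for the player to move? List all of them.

Compute win/loss labels from the base case upward. A position with no move is L. Any other position is W if it can reach an L in one move, else L.
Every edge goes from a vertex to one that appears earlier in the order 3, 4, 6, 10, 2, 5, 9, 1, 8, 7, so processing vertices in that order labels each vertex after all of its successors.
3: no outgoing edge → L
4: W (go to 3, an L position)
6: W (go to 3, an L position)
10: L (sole option 4(W) is W)
2: W (go to 3, an L position)
5: W (go to 3, an L position)
9: W (go to 3, an L position)
1: W (go to 3, an L position)
8: L (options 9(W), 2(W), 4(W) are all W)
7: W (go to 10, an L position)
The losing starting vertices are exactly the entries labelled L in this table (3 of them).

3, 8, 10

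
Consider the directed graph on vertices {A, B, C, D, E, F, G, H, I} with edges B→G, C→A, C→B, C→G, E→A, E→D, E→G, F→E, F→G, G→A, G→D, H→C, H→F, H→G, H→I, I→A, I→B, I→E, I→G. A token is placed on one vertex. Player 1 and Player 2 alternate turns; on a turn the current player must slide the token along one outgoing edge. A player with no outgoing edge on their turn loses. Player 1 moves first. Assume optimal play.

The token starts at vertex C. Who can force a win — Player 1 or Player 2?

Player 1 wins.

Compute win/loss labels from the base case upward. A position with no move is L. Any other position is W if it can reach an L in one move, else L.
Every edge goes from a vertex to one that appears earlier in the order A, D, G, E, F, B, I, C, H, so processing vertices in that order labels each vertex after all of its successors.
A: no outgoing edge → L
D: no outgoing edge → L
G: reaches L-position D → W
E: reaches L-position D → W
F: only reaches E(W), G(W), all W → L
B: only reaches G(W), which is W → L
I: reaches L-position B → W
C: reaches L-position B → W
H: reaches L-position F → W
From C Player 1 can move to B, reaching an L position.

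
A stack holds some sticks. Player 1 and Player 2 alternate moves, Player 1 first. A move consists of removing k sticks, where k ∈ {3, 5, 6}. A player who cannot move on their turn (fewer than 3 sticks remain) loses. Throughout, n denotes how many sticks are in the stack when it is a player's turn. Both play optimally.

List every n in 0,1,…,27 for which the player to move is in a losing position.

0, 1, 2, 9, 10, 11, 18, 19, 20, 27

Positions with no move are L. A position that does have a move is losing for the player to move precisely when every available move leads to a winning position for the opponent. Fill in the labels:
n=0: no move → L
n=1: no move → L
n=2: no move → L
n=3: W (go to 0, an L position)
n=4: W (go to 1, an L position)
n=5: W (go to 2, an L position)
n=6: W (go to 1, an L position)
n=7: W (go to 2, an L position)
n=8: W (go to 2, an L position)
n=9: L (options 6(W), 4(W), 3(W) are all W)
n=10: L (options 7(W), 5(W), 4(W) are all W)
n=11: L (options 8(W), 6(W), 5(W) are all W)
n=12: W (go to 9, an L position)
n=13: W (go to 10, an L position)
n=14: W (go to 11, an L position)
n=15: W (go to 10, an L position)
n=16: W (go to 11, an L position)
n=17: W (go to 11, an L position)
n=18: L (options 15(W), 13(W), 12(W) are all W)
n=19: L (options 16(W), 14(W), 13(W) are all W)
n=20: L (options 17(W), 15(W), 14(W) are all W)
n=21: W (go to 18, an L position)
n=22: W (go to 19, an L position)
n=23: W (go to 20, an L position)
n=24: W (go to 19, an L position)
n=25: W (go to 20, an L position)
n=26: W (go to 20, an L position)
n=27: L (options 24(W), 22(W), 21(W) are all W)
The losing starting values of n are exactly the entries labelled L in this table (10 of them).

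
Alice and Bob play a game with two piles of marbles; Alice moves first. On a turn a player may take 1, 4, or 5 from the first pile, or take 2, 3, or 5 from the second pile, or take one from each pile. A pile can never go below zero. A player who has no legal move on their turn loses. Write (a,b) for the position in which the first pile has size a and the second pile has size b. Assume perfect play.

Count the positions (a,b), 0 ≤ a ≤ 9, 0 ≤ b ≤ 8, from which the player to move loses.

Positions with no move are L. A position that does have a move is losing for the player to move precisely when every available move leads to a winning position for the opponent. Fill in the labels:
Every move lowers a or b (never raises either), so fill the grid row by row in increasing a, and left to right within a row: each cell's successors are then already labelled.
      b=0  b=1  b=2  b=3  b=4  b=5  b=6  b=7  b=8
a=0:    L    L    W    W    W    W    W    L    L
a=1:    W    W    W    L    L    W    W    W    W
a=2:    L    L    W    W    W    W    W    L    L
a=3:    W    W    W    L    L    W    W    W    W
a=4:    W    W    L    W    W    W    L    W    W
a=5:    W    W    W    W    W    L    W    W    W
a=6:    W    W    L    W    W    W    W    W    W
a=7:    W    W    W    W    W    L    L    W    W
a=8:    L    L    W    W    W    W    W    W    L
a=9:    W    W    W    L    L    W    W    W    W
Cells with no legal move (terminal, hence L): (0,0), (0,1).
The remaining L cells, each justified by listing all of its moves:
(0,7): moves to (0,5)(W), (0,4)(W), (0,2)(W); every one is W ⇒ L
(0,8): moves to (0,6)(W), (0,5)(W), (0,3)(W); every one is W ⇒ L
(1,3): moves to (0,3)(W), (1,1)(W), (1,0)(W), (0,2)(W); every one is W ⇒ L
(1,4): moves to (0,4)(W), (1,2)(W), (1,1)(W), (0,3)(W); every one is W ⇒ L
(2,0): the only move is to (1,0)(W), a W ⇒ L
(2,1): moves to (1,1)(W), (1,0)(W); every one is W ⇒ L
(2,7): moves to (1,7)(W), (2,5)(W), (2,4)(W), (2,2)(W), (1,6)(W); every one is W ⇒ L
(2,8): moves to (1,8)(W), (2,6)(W), (2,5)(W), (2,3)(W), (1,7)(W); every one is W ⇒ L
(3,3): moves to (2,3)(W), (3,1)(W), (3,0)(W), (2,2)(W); every one is W ⇒ L
(3,4): moves to (2,4)(W), (3,2)(W), (3,1)(W), (2,3)(W); every one is W ⇒ L
(4,2): moves to (3,2)(W), (0,2)(W), (4,0)(W), (3,1)(W); every one is W ⇒ L
(4,6): moves to (3,6)(W), (0,6)(W), (4,4)(W), (4,3)(W), (4,1)(W), (3,5)(W); every one is W ⇒ L
(5,5): moves to (4,5)(W), (1,5)(W), (0,5)(W), (5,3)(W), (5,2)(W), (5,0)(W), (4,4)(W); every one is W ⇒ L
(6,2): moves to (5,2)(W), (2,2)(W), (1,2)(W), (6,0)(W), (5,1)(W); every one is W ⇒ L
(7,5): moves to (6,5)(W), (3,5)(W), (2,5)(W), (7,3)(W), (7,2)(W), (7,0)(W), (6,4)(W); every one is W ⇒ L
(7,6): moves to (6,6)(W), (3,6)(W), (2,6)(W), (7,4)(W), (7,3)(W), (7,1)(W), (6,5)(W); every one is W ⇒ L
(8,0): moves to (7,0)(W), (4,0)(W), (3,0)(W); every one is W ⇒ L
(8,1): moves to (7,1)(W), (4,1)(W), (3,1)(W), (7,0)(W); every one is W ⇒ L
(8,8): moves to (7,8)(W), (4,8)(W), (3,8)(W), (8,6)(W), (8,5)(W), (8,3)(W), (7,7)(W); every one is W ⇒ L
(9,3): moves to (8,3)(W), (5,3)(W), (4,3)(W), (9,1)(W), (9,0)(W), (8,2)(W); every one is W ⇒ L
(9,4): moves to (8,4)(W), (5,4)(W), (4,4)(W), (9,2)(W), (9,1)(W), (8,3)(W); every one is W ⇒ L
Every other cell has at least one move into one of the L cells above, so it is W.
L cells per row: a=0: 4, a=1: 2, a=2: 4, a=3: 2, a=4: 2, a=5: 1, a=6: 1, a=7: 2, a=8: 3, a=9: 2; total 23.

23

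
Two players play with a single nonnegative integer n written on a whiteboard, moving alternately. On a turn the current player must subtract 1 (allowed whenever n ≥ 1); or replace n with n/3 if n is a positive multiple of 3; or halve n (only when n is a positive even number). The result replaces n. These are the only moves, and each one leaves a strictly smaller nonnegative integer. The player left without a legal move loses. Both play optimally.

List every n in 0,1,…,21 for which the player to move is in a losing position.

0, 2, 5, 7, 9, 11, 13, 16, 19

Classify positions by backward induction: terminal positions (no move available) are L. From any other position, the mover wins iff some move reaches an L.
n=0: no move → L
n=1: can move to 0, which is L ⇒ W
n=2: the only move is to 1(W), a W ⇒ L
n=3: can move to 2, which is L ⇒ W
n=4: can move to 2, which is L ⇒ W
n=5: the only move is to 4(W), a W ⇒ L
n=6: can move to 2, which is L ⇒ W
n=7: the only move is to 6(W), a W ⇒ L
n=8: can move to 7, which is L ⇒ W
n=9: moves to 3(W), 8(W); every one is W ⇒ L
n=10: can move to 5, which is L ⇒ W
n=11: the only move is to 10(W), a W ⇒ L
n=12: can move to 11, which is L ⇒ W
n=13: the only move is to 12(W), a W ⇒ L
n=14: can move to 7, which is L ⇒ W
n=15: can move to 5, which is L ⇒ W
n=16: moves to 8(W), 15(W); every one is W ⇒ L
n=17: can move to 16, which is L ⇒ W
n=18: can move to 9, which is L ⇒ W
n=19: the only move is to 18(W), a W ⇒ L
n=20: can move to 19, which is L ⇒ W
n=21: can move to 7, which is L ⇒ W
Reading off the rows marked L gives the requested list; there are 9 such values of n.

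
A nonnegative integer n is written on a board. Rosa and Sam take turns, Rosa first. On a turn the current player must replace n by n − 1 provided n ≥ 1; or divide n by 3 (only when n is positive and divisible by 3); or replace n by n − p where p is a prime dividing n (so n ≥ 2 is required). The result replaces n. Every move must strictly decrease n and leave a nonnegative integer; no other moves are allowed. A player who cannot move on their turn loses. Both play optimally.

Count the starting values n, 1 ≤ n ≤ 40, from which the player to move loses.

10

Label each position W (a win for the player to move) or L (a loss). A position with no legal move is L; any other position is W exactly when some move reaches an L, and L when every move reaches a W.
n=0: no move → L
n=1: →0(L), so W
n=2: →0(L), so W
n=3: →0(L), so W
n=4: →2(W), 3(W) — all W, so L
n=5: →0(L), so W
n=6: →4(L), so W
n=7: →0(L), so W
n=8: →6(W), 7(W) — all W, so L
n=9: →8(L), so W
n=10: →8(L), so W
n=11: →0(L), so W
n=12: →4(L), so W
n=13: →0(L), so W
n=14: →7(W), 12(W), 13(W) — all W, so L
n=15: →14(L), so W
n=16: →14(L), so W
n=17: →0(L), so W
n=18: →6(W), 15(W), 16(W), 17(W) — all W, so L
n=19: →0(L), so W
n=20: →18(L), so W
n=21: →14(L), so W
n=22: →11(W), 20(W), 21(W) — all W, so L
n=23: →0(L), so W
n=24: →8(L), so W
n=25: →20(W), 24(W) — all W, so L
n=26: →25(L), so W
n=27: →9(W), 24(W), 26(W) — all W, so L
n=28: →27(L), so W
n=29: →0(L), so W
n=30: →25(L), so W
n=31: →0(L), so W
n=32: →30(W), 31(W) — all W, so L
n=33: →22(L), so W
n=34: →32(L), so W
n=35: →28(W), 30(W), 34(W) — all W, so L
n=36: →35(L), so W
n=37: →0(L), so W
n=38: →19(W), 36(W), 37(W) — all W, so L
n=39: →38(L), so W
n=40: →35(L), so W
L entries with 1 ≤ n ≤ 40 (n=0 is outside the asked range and is not counted): n = 4, 8, 14, 18, 22, 25, 27, 32, 35, 38; that makes 10.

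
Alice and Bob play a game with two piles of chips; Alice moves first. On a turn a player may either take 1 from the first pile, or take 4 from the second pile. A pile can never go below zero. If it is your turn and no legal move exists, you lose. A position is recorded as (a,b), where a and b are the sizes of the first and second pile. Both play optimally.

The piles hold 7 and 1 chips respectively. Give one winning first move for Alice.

Label each position W (a win for the player to move) or L (a loss). A position with no legal move is L; any other position is W exactly when some move reaches an L, and L when every move reaches a W.
No move ever increases a pile, so every position that can arise here has a ≤ 7 and b ≤ 1; it is enough to label the cells with 0 ≤ a ≤ 7 and 0 ≤ b ≤ 1.
Every move lowers a or b (never raises either), so fill the grid row by row in increasing a, and left to right within a row: each cell's successors are then already labelled.
      b=0  b=1
a=0:    L    L
a=1:    W    W
a=2:    L    L
a=3:    W    W
a=4:    L    L
a=5:    W    W
a=6:    L    L
a=7:    W    W
Cells with no legal move (terminal, hence L): (0,0), (0,1).
The remaining L cells, each justified by listing all of its moves:
(2,0): →(1,0)(W) only, which is W, so L
(2,1): →(1,1)(W) only, which is W, so L
(4,0): →(3,0)(W) only, which is W, so L
(4,1): →(3,1)(W) only, which is W, so L
(6,0): →(5,0)(W) only, which is W, so L
(6,1): →(5,1)(W) only, which is W, so L
Every other cell has at least one move into one of the L cells above, so it is W.
From (7,1), the L positions reachable in one move are: (6,1).

Move to (6,1).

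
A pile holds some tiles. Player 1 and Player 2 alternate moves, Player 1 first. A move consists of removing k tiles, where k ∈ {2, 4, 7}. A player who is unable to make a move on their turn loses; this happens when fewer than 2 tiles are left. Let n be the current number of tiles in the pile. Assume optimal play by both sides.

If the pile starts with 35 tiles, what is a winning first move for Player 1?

Build the W/L table. Terminal = L. A non-terminal position is W if it has a move to some L; otherwise it is L.
n=0: no move → L
n=1: no move → L
n=2: can move to 0, which is L ⇒ W
n=3: can move to 1, which is L ⇒ W
n=4: can move to 0, which is L ⇒ W
n=5: can move to 1, which is L ⇒ W
n=6: moves to 4(W), 2(W); every one is W ⇒ L
n=7: can move to 0, which is L ⇒ W
n=8: can move to 6, which is L ⇒ W
n=9: moves to 7(W), 5(W), 2(W); every one is W ⇒ L
n=10: can move to 6, which is L ⇒ W
n=11: can move to 9, which is L ⇒ W
n=12: moves to 10(W), 8(W), 5(W); every one is W ⇒ L
n=13: can move to 9, which is L ⇒ W
n=14: can move to 12, which is L ⇒ W
n=15: moves to 13(W), 11(W), 8(W); every one is W ⇒ L
n=16: can move to 12, which is L ⇒ W
n=17: can move to 15, which is L ⇒ W
n=18: moves to 16(W), 14(W), 11(W); every one is W ⇒ L
n=19: can move to 15, which is L ⇒ W
n=20: can move to 18, which is L ⇒ W
n=21: moves to 19(W), 17(W), 14(W); every one is W ⇒ L
n=22: can move to 18, which is L ⇒ W
n=23: can move to 21, which is L ⇒ W
n=24: moves to 22(W), 20(W), 17(W); every one is W ⇒ L
n=25: can move to 21, which is L ⇒ W
n=26: can move to 24, which is L ⇒ W
n=27: moves to 25(W), 23(W), 20(W); every one is W ⇒ L
n=28: can move to 24, which is L ⇒ W
n=29: can move to 27, which is L ⇒ W
n=30: moves to 28(W), 26(W), 23(W); every one is W ⇒ L
n=31: can move to 27, which is L ⇒ W
n=32: can move to 30, which is L ⇒ W
n=33: moves to 31(W), 29(W), 26(W); every one is W ⇒ L
n=34: can move to 30, which is L ⇒ W
n=35: can move to 33, which is L ⇒ W
From 35, the L positions reachable in one move are: 33.

Remove 2, leaving 33.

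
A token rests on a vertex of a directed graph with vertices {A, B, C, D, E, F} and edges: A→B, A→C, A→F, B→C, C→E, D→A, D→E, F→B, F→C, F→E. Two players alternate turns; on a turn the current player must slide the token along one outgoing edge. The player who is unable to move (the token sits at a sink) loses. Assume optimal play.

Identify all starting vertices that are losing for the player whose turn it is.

Positions with no move are L. A position that does have a move is losing for the player to move precisely when every available move leads to a winning position for the opponent. Fill in the labels:
Every edge goes from a vertex to one that appears earlier in the order E, C, B, F, A, D, so processing vertices in that order labels each vertex after all of its successors.
E: no outgoing edge → L
C: →E(L), so W
B: →C(W) only, which is W, so L
F: →B(L), so W
A: →B(L), so W
D: →E(L), so W
The losing starting vertices are exactly the entries labelled L in this table (2 of them).

B, E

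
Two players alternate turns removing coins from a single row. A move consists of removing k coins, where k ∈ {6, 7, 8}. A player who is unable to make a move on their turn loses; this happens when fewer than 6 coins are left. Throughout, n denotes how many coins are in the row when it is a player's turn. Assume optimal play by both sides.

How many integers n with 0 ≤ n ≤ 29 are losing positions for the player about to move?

Label each position W (a win for the player to move) or L (a loss). A position with no legal move is L; any other position is W exactly when some move reaches an L, and L when every move reaches a W.
n=0: no move → L
n=1: no move → L
n=2: no move → L
n=3: no move → L
n=4: no move → L
n=5: no move → L
n=6: can move to 0, which is L ⇒ W
n=7: can move to 1, which is L ⇒ W
n=8: can move to 2, which is L ⇒ W
n=9: can move to 3, which is L ⇒ W
n=10: can move to 4, which is L ⇒ W
n=11: can move to 5, which is L ⇒ W
n=12: can move to 5, which is L ⇒ W
n=13: can move to 5, which is L ⇒ W
n=14: moves to 8(W), 7(W), 6(W); every one is W ⇒ L
n=15: moves to 9(W), 8(W), 7(W); every one is W ⇒ L
n=16: moves to 10(W), 9(W), 8(W); every one is W ⇒ L
n=17: moves to 11(W), 10(W), 9(W); every one is W ⇒ L
n=18: moves to 12(W), 11(W), 10(W); every one is W ⇒ L
n=19: moves to 13(W), 12(W), 11(W); every one is W ⇒ L
n=20: can move to 14, which is L ⇒ W
n=21: can move to 15, which is L ⇒ W
n=22: can move to 16, which is L ⇒ W
n=23: can move to 17, which is L ⇒ W
n=24: can move to 18, which is L ⇒ W
n=25: can move to 19, which is L ⇒ W
n=26: can move to 19, which is L ⇒ W
n=27: can move to 19, which is L ⇒ W
n=28: moves to 22(W), 21(W), 20(W); every one is W ⇒ L
n=29: moves to 23(W), 22(W), 21(W); every one is W ⇒ L
L entries with 0 ≤ n ≤ 29: n = 0, 1, 2, 3, 4, 5, 14, 15, 16, 17, 18, 19, 28, 29; that makes 14.

14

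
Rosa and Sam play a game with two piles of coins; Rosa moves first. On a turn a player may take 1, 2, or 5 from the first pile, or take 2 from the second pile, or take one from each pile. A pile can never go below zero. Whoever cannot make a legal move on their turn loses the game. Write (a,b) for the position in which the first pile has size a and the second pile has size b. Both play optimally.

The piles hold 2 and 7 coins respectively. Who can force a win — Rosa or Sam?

Classify positions by backward induction: terminal positions (no move available) are L. From any other position, the mover wins iff some move reaches an L.
No move ever increases a pile, so every position that can arise here has a ≤ 2 and b ≤ 7; it is enough to label the cells with 0 ≤ a ≤ 2 and 0 ≤ b ≤ 7.
Every move lowers a or b (never raises either), so fill the grid row by row in increasing a, and left to right within a row: each cell's successors are then already labelled.
      b=0  b=1  b=2  b=3  b=4  b=5  b=6  b=7
a=0:    L    L    W    W    L    L    W    W
a=1:    W    W    W    L    W    W    W    L
a=2:    W    W    L    W    W    W    L    W
Cells with no legal move (terminal, hence L): (0,0), (0,1).
The remaining L cells, each justified by listing all of its moves:
(0,4): L (sole option (0,2)(W) is W)
(0,5): L (sole option (0,3)(W) is W)
(1,3): L (options (0,3)(W), (1,1)(W), (0,2)(W) are all W)
(1,7): L (options (0,7)(W), (1,5)(W), (0,6)(W) are all W)
(2,2): L (options (1,2)(W), (0,2)(W), (2,0)(W), (1,1)(W) are all W)
(2,6): L (options (1,6)(W), (0,6)(W), (2,4)(W), (1,5)(W) are all W)
Every other cell has at least one move into one of the L cells above, so it is W.
The starting position (2,7) is W: Rosa should move to (1,7), handing over an L position.

Rosa wins.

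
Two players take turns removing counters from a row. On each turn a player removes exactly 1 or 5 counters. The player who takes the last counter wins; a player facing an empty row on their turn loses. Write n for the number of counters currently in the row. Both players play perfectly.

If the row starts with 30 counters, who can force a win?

The second player wins.

Positions with no move are L. A position that does have a move is losing for the player to move precisely when every available move leads to a winning position for the opponent. Fill in the labels:
n=0: no move → L
n=1: W (go to 0, an L position)
n=2: L (sole option 1(W) is W)
n=3: W (go to 2, an L position)
n=4: L (sole option 3(W) is W)
n=5: W (go to 4, an L position)
n=6: L (options 5(W), 1(W) are all W)
n=7: W (go to 6, an L position)
n=8: L (options 7(W), 3(W) are all W)
n=9: W (go to 8, an L position)
n=10: L (options 9(W), 5(W) are all W)
n=11: W (go to 10, an L position)
n=12: L (options 11(W), 7(W) are all W)
n=13: W (go to 12, an L position)
n=14: L (options 13(W), 9(W) are all W)
n=15: W (go to 14, an L position)
n=16: L (options 15(W), 11(W) are all W)
n=17: W (go to 16, an L position)
n=18: L (options 17(W), 13(W) are all W)
n=19: W (go to 18, an L position)
n=20: L (options 19(W), 15(W) are all W)
n=21: W (go to 20, an L position)
n=22: L (options 21(W), 17(W) are all W)
n=23: W (go to 22, an L position)
n=24: L (options 23(W), 19(W) are all W)
n=25: W (go to 24, an L position)
n=26: L (options 25(W), 21(W) are all W)
n=27: W (go to 26, an L position)
n=28: L (options 27(W), 23(W) are all W)
n=29: W (go to 28, an L position)
n=30: L (options 29(W), 25(W) are all W)
The starting position 30 is L: whatever the player to move does, the opponent receives a W position.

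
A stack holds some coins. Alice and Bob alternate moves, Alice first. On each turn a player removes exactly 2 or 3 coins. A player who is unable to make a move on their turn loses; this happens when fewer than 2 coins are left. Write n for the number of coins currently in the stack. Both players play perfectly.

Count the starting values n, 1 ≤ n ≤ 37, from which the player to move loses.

15

Compute win/loss labels from the base case upward. A position with no move is L. Any other position is W if it can reach an L in one move, else L.
n=0: no move → L
n=1: no move → L
n=2: →0(L), so W
n=3: →1(L), so W
n=4: →1(L), so W
n=5: →3(W), 2(W) — all W, so L
n=6: →4(W), 3(W) — all W, so L
n=7: →5(L), so W
n=8: →6(L), so W
n=9: →6(L), so W
n=10: →8(W), 7(W) — all W, so L
n=11: →9(W), 8(W) — all W, so L
n=12: →10(L), so W
n=13: →11(L), so W
n=14: →11(L), so W
n=15: →13(W), 12(W) — all W, so L
n=16: →14(W), 13(W) — all W, so L
n=17: →15(L), so W
n=18: →16(L), so W
n=19: →16(L), so W
n=20: →18(W), 17(W) — all W, so L
n=21: →19(W), 18(W) — all W, so L
n=22: →20(L), so W
n=23: →21(L), so W
n=24: →21(L), so W
n=25: →23(W), 22(W) — all W, so L
n=26: →24(W), 23(W) — all W, so L
n=27: →25(L), so W
n=28: →26(L), so W
n=29: →26(L), so W
n=30: →28(W), 27(W) — all W, so L
n=31: →29(W), 28(W) — all W, so L
n=32: →30(L), so W
n=33: →31(L), so W
n=34: →31(L), so W
n=35: →33(W), 32(W) — all W, so L
n=36: →34(W), 33(W) — all W, so L
n=37: →35(L), so W
L entries with 1 ≤ n ≤ 37 (n=0 is outside the asked range and is not counted): n = 1, 5, 6, 10, 11, 15, 16, 20, 21, 25, 26, 30, 31, 35, 36; that makes 15.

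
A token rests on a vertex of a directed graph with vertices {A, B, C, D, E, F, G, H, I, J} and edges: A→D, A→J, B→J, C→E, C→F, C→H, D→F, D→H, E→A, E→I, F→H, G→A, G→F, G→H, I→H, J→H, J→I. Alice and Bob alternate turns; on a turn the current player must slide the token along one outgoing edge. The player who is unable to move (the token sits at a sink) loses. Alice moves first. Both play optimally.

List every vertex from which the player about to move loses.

A, B, H

Use the standard recursion: the mover loses at a terminal position; elsewhere, the mover wins exactly when some move hands the opponent an L position.
Every edge goes from a vertex to one that appears earlier in the order H, I, J, F, D, A, E, G, B, C, so processing vertices in that order labels each vertex after all of its successors.
H: no outgoing edge → L
I: W (go to H, an L position)
J: W (go to H, an L position)
F: W (go to H, an L position)
D: W (go to H, an L position)
A: L (options D(W), J(W) are all W)
E: W (go to A, an L position)
G: W (go to A, an L position)
B: L (sole option J(W) is W)
C: W (go to H, an L position)
The losing starting vertices are exactly the entries labelled L in this table (3 of them).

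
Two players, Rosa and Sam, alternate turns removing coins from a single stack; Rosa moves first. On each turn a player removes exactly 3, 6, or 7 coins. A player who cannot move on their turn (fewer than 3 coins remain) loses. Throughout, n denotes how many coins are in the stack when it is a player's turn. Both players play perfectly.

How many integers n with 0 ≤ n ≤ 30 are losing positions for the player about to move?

Positions with no move are L. A position that does have a move is losing for the player to move precisely when every available move leads to a winning position for the opponent. Fill in the labels:
n=0: no move → L
n=1: no move → L
n=2: no move → L
n=3: reaches L-position 0 → W
n=4: reaches L-position 1 → W
n=5: reaches L-position 2 → W
n=6: reaches L-position 0 → W
n=7: reaches L-position 1 → W
n=8: reaches L-position 2 → W
n=9: reaches L-position 2 → W
n=10: only reaches 7(W), 4(W), 3(W), all W → L
n=11: only reaches 8(W), 5(W), 4(W), all W → L
n=12: only reaches 9(W), 6(W), 5(W), all W → L
n=13: reaches L-position 10 → W
n=14: reaches L-position 11 → W
n=15: reaches L-position 12 → W
n=16: reaches L-position 10 → W
n=17: reaches L-position 11 → W
n=18: reaches L-position 12 → W
n=19: reaches L-position 12 → W
n=20: only reaches 17(W), 14(W), 13(W), all W → L
n=21: only reaches 18(W), 15(W), 14(W), all W → L
n=22: only reaches 19(W), 16(W), 15(W), all W → L
n=23: reaches L-position 20 → W
n=24: reaches L-position 21 → W
n=25: reaches L-position 22 → W
n=26: reaches L-position 20 → W
n=27: reaches L-position 21 → W
n=28: reaches L-position 22 → W
n=29: reaches L-position 22 → W
n=30: only reaches 27(W), 24(W), 23(W), all W → L
L entries with 0 ≤ n ≤ 30: n = 0, 1, 2, 10, 11, 12, 20, 21, 22, 30; that makes 10.

10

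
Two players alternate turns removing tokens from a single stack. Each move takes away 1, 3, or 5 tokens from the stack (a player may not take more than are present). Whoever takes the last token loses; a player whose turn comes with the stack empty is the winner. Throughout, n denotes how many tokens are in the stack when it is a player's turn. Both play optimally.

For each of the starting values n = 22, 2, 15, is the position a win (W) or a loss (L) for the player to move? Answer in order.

Compute win/loss labels from the base case upward. A position with no move is W. Any other position is W if it can reach an L in one move, else L.
n=0: no move; the opponent has just taken the last token and therefore loses → W
n=1: →0(W) only, which is W, so L
n=2: →1(L), so W
n=3: →2(W), 0(W) — all W, so L
n=4: →3(L), so W
n=5: →4(W), 2(W), 0(W) — all W, so L
n=6: →5(L), so W
n=7: →6(W), 4(W), 2(W) — all W, so L
n=8: →7(L), so W
n=9: →8(W), 6(W), 4(W) — all W, so L
n=10: →9(L), so W
n=11: →10(W), 8(W), 6(W) — all W, so L
n=12: →11(L), so W
n=13: →12(W), 10(W), 8(W) — all W, so L
n=14: →13(L), so W
n=15: →14(W), 12(W), 10(W) — all W, so L
n=16: →15(L), so W
n=17: →16(W), 14(W), 12(W) — all W, so L
n=18: →17(L), so W
n=19: →18(W), 16(W), 14(W) — all W, so L
n=20: →19(L), so W
n=21: →20(W), 18(W), 16(W) — all W, so L
n=22: →21(L), so W

22: W, 2: W, 15: L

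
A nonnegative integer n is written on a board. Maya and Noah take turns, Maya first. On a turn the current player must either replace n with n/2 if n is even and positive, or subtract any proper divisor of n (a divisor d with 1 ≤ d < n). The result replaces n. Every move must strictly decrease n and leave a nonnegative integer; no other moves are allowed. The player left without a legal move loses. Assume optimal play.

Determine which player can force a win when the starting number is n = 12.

Maya wins.

Use the standard recursion: the mover loses at a terminal position; elsewhere, the mover wins exactly when some move hands the opponent an L position.
n=0: no move → L
n=1: no move → L
n=2: →1(L), so W
n=3: →2(W) only, which is W, so L
n=4: →3(L), so W
n=5: →4(W) only, which is W, so L
n=6: →3(L), so W
n=7: →6(W) only, which is W, so L
n=8: →7(L), so W
n=9: →6(W), 8(W) — all W, so L
n=10: →5(L), so W
n=11: →10(W) only, which is W, so L
n=12: →9(L), so W
From 12 Maya can move to 9, reaching an L position.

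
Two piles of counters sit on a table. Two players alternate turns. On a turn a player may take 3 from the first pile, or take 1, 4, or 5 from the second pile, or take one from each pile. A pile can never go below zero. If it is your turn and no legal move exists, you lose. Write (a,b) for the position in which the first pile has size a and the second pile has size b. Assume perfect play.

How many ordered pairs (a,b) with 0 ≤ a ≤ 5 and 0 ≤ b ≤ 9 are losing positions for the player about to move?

Compute win/loss labels from the base case upward. A position with no move is L. Any other position is W if it can reach an L in one move, else L.
Every move lowers a or b (never raises either), so fill the grid row by row in increasing a, and left to right within a row: each cell's successors are then already labelled.
      b=0  b=1  b=2  b=3  b=4  b=5  b=6  b=7  b=8  b=9
a=0:    L    W    L    W    W    W    W    W    L    W
a=1:    L    W    L    W    W    W    W    W    L    W
a=2:    L    W    L    W    W    W    W    W    L    W
a=3:    W    W    W    W    L    W    L    W    W    W
a=4:    W    L    W    L    W    W    W    W    W    L
a=5:    W    L    W    L    W    W    W    W    W    L
Cells with no legal move (terminal, hence L): (0,0), (1,0), (2,0).
The remaining L cells, each justified by listing all of its moves:
(0,2): the only move is to (0,1)(W), a W ⇒ L
(0,8): moves to (0,7)(W), (0,4)(W), (0,3)(W); every one is W ⇒ L
(1,2): moves to (1,1)(W), (0,1)(W); every one is W ⇒ L
(1,8): moves to (1,7)(W), (1,4)(W), (1,3)(W), (0,7)(W); every one is W ⇒ L
(2,2): moves to (2,1)(W), (1,1)(W); every one is W ⇒ L
(2,8): moves to (2,7)(W), (2,4)(W), (2,3)(W), (1,7)(W); every one is W ⇒ L
(3,4): moves to (0,4)(W), (3,3)(W), (3,0)(W), (2,3)(W); every one is W ⇒ L
(3,6): moves to (0,6)(W), (3,5)(W), (3,2)(W), (3,1)(W), (2,5)(W); every one is W ⇒ L
(4,1): moves to (1,1)(W), (4,0)(W), (3,0)(W); every one is W ⇒ L
(4,3): moves to (1,3)(W), (4,2)(W), (3,2)(W); every one is W ⇒ L
(4,9): moves to (1,9)(W), (4,8)(W), (4,5)(W), (4,4)(W), (3,8)(W); every one is W ⇒ L
(5,1): moves to (2,1)(W), (5,0)(W), (4,0)(W); every one is W ⇒ L
(5,3): moves to (2,3)(W), (5,2)(W), (4,2)(W); every one is W ⇒ L
(5,9): moves to (2,9)(W), (5,8)(W), (5,5)(W), (5,4)(W), (4,8)(W); every one is W ⇒ L
Every other cell has at least one move into one of the L cells above, so it is W.
L cells per row: a=0: 3, a=1: 3, a=2: 3, a=3: 2, a=4: 3, a=5: 3; total 17.

17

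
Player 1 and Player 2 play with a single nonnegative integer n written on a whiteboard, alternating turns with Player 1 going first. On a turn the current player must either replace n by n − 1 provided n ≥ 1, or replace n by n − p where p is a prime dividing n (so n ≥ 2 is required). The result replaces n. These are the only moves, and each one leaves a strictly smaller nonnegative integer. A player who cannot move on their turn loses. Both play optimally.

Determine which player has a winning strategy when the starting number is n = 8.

Player 2 wins.

Use the standard recursion: the mover loses at a terminal position; elsewhere, the mover wins exactly when some move hands the opponent an L position.
n=0: no move → L
n=1: W (go to 0, an L position)
n=2: W (go to 0, an L position)
n=3: W (go to 0, an L position)
n=4: L (options 2(W), 3(W) are all W)
n=5: W (go to 0, an L position)
n=6: W (go to 4, an L position)
n=7: W (go to 0, an L position)
n=8: L (options 6(W), 7(W) are all W)
The starting position 8 is L: whatever Player 1 does, the opponent receives a W position.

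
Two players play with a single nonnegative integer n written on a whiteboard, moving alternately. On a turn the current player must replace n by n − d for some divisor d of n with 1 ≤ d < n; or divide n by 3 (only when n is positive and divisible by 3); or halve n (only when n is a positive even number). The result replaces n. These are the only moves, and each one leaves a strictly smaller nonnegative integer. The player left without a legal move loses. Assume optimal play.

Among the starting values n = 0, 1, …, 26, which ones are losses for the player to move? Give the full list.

Positions with no move are L. A position that does have a move is losing for the player to move precisely when every available move leads to a winning position for the opponent. Fill in the labels:
n=0: no move → L
n=1: no move → L
n=2: →1(L), so W
n=3: →1(L), so W
n=4: →2(W), 3(W) — all W, so L
n=5: →4(L), so W
n=6: →4(L), so W
n=7: →6(W) only, which is W, so L
n=8: →4(L), so W
n=9: →3(W), 6(W), 8(W) — all W, so L
n=10: →9(L), so W
n=11: →10(W) only, which is W, so L
n=12: →4(L), so W
n=13: →12(W) only, which is W, so L
n=14: →7(L), so W
n=15: →5(W), 10(W), 12(W), 14(W) — all W, so L
n=16: →15(L), so W
n=17: →16(W) only, which is W, so L
n=18: →9(L), so W
n=19: →18(W) only, which is W, so L
n=20: →15(L), so W
n=21: →7(L), so W
n=22: →11(L), so W
n=23: →22(W) only, which is W, so L
n=24: →23(L), so W
n=25: →20(W), 24(W) — all W, so L
n=26: →13(L), so W
Reading off the rows marked L gives the requested list; there are 12 such values of n.

0, 1, 4, 7, 9, 11, 13, 15, 17, 19, 23, 25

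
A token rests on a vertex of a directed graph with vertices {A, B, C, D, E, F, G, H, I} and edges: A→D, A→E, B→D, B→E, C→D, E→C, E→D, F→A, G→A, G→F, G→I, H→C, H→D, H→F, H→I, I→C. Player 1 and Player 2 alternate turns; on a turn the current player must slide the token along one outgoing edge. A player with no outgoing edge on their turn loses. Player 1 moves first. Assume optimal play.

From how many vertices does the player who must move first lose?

Use the standard recursion: the mover loses at a terminal position; elsewhere, the mover wins exactly when some move hands the opponent an L position.
Every edge goes from a vertex to one that appears earlier in the order D, C, E, A, B, I, F, H, G, so processing vertices in that order labels each vertex after all of its successors.
D: no outgoing edge → L
C: W (go to D, an L position)
E: W (go to D, an L position)
A: W (go to D, an L position)
B: W (go to D, an L position)
I: L (sole option C(W) is W)
F: L (sole option A(W) is W)
H: W (go to F, an L position)
G: W (go to F, an L position)
The L vertices are D, F, I; that is 3 in all.

3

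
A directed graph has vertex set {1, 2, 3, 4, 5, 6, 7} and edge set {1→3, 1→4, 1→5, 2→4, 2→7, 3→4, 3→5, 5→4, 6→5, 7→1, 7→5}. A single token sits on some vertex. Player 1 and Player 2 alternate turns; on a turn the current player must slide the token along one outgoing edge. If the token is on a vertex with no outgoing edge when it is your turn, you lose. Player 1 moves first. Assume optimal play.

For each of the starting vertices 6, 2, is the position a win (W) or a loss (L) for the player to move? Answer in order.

Build the W/L table. Terminal = L. A non-terminal position is W if it has a move to some L; otherwise it is L.
Every edge goes from a vertex to one that appears earlier in the order 4, 5, 3, 1, 7, 6, 2, so processing vertices in that order labels each vertex after all of its successors.
4: no outgoing edge → L
5: reaches L-position 4 → W
3: reaches L-position 4 → W
1: reaches L-position 4 → W
7: only reaches 1(W), 5(W), all W → L
6: only reaches 5(W), which is W → L
2: reaches L-position 7 → W

6: L, 2: W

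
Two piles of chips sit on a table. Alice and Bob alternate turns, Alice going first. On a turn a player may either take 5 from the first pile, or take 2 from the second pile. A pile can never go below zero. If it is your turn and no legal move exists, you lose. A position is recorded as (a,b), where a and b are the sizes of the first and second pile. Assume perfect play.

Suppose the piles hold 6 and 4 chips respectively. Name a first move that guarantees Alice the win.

Move to (1,4).

Work bottom-up. With no move the player to move loses. Otherwise the position is W if at least one move leads to an L position for the opponent, and L if every move leads to a W.
No move ever increases a pile, so every position that can arise here has a ≤ 6 and b ≤ 4; it is enough to label the cells with 0 ≤ a ≤ 6 and 0 ≤ b ≤ 4.
Every move lowers a or b (never raises either), so fill the grid row by row in increasing a, and left to right within a row: each cell's successors are then already labelled.
      b=0  b=1  b=2  b=3  b=4
a=0:    L    L    W    W    L
a=1:    L    L    W    W    L
a=2:    L    L    W    W    L
a=3:    L    L    W    W    L
a=4:    L    L    W    W    L
a=5:    W    W    L    L    W
a=6:    W    W    L    L    W
Cells with no legal move (terminal, hence L): (0,0), (0,1), (1,0), (1,1), (2,0), (2,1), (3,0), (3,1), (4,0), (4,1).
The remaining L cells, each justified by listing all of its moves:
(0,4): the only move is to (0,2)(W), a W ⇒ L
(1,4): the only move is to (1,2)(W), a W ⇒ L
(2,4): the only move is to (2,2)(W), a W ⇒ L
(3,4): the only move is to (3,2)(W), a W ⇒ L
(4,4): the only move is to (4,2)(W), a W ⇒ L
(5,2): moves to (0,2)(W), (5,0)(W); every one is W ⇒ L
(5,3): moves to (0,3)(W), (5,1)(W); every one is W ⇒ L
(6,2): moves to (1,2)(W), (6,0)(W); every one is W ⇒ L
(6,3): moves to (1,3)(W), (6,1)(W); every one is W ⇒ L
Every other cell has at least one move into one of the L cells above, so it is W.
From (6,4), the L positions reachable in one move are: (1,4), (6,2). Any move reaching one of these is winning.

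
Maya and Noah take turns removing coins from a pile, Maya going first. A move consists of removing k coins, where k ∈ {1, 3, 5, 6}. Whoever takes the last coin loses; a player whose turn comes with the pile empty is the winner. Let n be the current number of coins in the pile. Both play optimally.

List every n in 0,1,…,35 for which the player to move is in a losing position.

1, 3, 5, 12, 14, 16, 23, 25, 27, 34

Positions with no move are W. A position that does have a move is losing for the player to move precisely when every available move leads to a winning position for the opponent. Fill in the labels:
n=0: no move; the opponent has just taken the last coin and therefore loses → W
n=1: only reaches 0(W), which is W → L
n=2: reaches L-position 1 → W
n=3: only reaches 2(W), 0(W), all W → L
n=4: reaches L-position 3 → W
n=5: only reaches 4(W), 2(W), 0(W), all W → L
n=6: reaches L-position 5 → W
n=7: reaches L-position 1 → W
n=8: reaches L-position 5 → W
n=9: reaches L-position 3 → W
n=10: reaches L-position 5 → W
n=11: reaches L-position 5 → W
n=12: only reaches 11(W), 9(W), 7(W), 6(W), all W → L
n=13: reaches L-position 12 → W
n=14: only reaches 13(W), 11(W), 9(W), 8(W), all W → L
n=15: reaches L-position 14 → W
n=16: only reaches 15(W), 13(W), 11(W), 10(W), all W → L
n=17: reaches L-position 16 → W
n=18: reaches L-position 12 → W
n=19: reaches L-position 16 → W
n=20: reaches L-position 14 → W
n=21: reaches L-position 16 → W
n=22: reaches L-position 16 → W
n=23: only reaches 22(W), 20(W), 18(W), 17(W), all W → L
n=24: reaches L-position 23 → W
n=25: only reaches 24(W), 22(W), 20(W), 19(W), all W → L
n=26: reaches L-position 25 → W
n=27: only reaches 26(W), 24(W), 22(W), 21(W), all W → L
n=28: reaches L-position 27 → W
n=29: reaches L-position 23 → W
n=30: reaches L-position 27 → W
n=31: reaches L-position 25 → W
n=32: reaches L-position 27 → W
n=33: reaches L-position 27 → W
n=34: only reaches 33(W), 31(W), 29(W), 28(W), all W → L
n=35: reaches L-position 34 → W
Reading off the rows marked L gives the requested list; there are 10 such values of n.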